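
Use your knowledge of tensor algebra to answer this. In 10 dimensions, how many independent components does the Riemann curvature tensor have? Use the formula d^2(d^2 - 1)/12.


The Riemann tensor in d dimensions has d^2(d^2 - 1)/12 independent components.
d = 10, so d^2 = 100
d^2 - 1 = 99
d^2(d^2 - 1) = 100 * 99 = 9900
Divide by 12: 9900 / 12 = 825

825


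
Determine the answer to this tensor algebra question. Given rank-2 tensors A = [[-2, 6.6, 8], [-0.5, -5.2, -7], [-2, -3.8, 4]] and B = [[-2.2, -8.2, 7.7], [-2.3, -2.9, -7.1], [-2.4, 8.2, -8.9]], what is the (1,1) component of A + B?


Tensor addition is component-wise: (A + B)_{ij} = A_{ij} + B_{ij}.
A_{11} = -2
B_{11} = -2.2
(A + B)_{11} = -2 + -2.2 = -4.2

-4.2


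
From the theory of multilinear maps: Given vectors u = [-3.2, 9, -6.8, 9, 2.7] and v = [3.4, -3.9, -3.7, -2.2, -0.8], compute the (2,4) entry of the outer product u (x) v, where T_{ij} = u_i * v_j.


The outer product entry T_{ij} = u_i * v_j.
We need i=2, j=4.
u_2 = 9, v_4 = -2.2
T_{2,4} = 9 * -2.2 = -19.8

-19.8


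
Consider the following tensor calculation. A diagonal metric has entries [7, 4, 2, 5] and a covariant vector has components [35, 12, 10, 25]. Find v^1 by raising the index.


To raise an index with a diagonal metric: v^i = v_i / g_{ii}.
For index 1: v_1 = 35, g_{11} = 7
v^1 = 35 / 7 = 5

5


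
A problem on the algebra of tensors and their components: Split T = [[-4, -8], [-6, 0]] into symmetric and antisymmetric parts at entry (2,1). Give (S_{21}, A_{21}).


T_{21} = -6
T_{12} = -8
S_{21} = (-6 + -8)/2 = -14/2 = -7
A_{21} = (-6 - -8)/2 = 2/2 = 1
Check: S + A = -7 + 1 = -6 = T_{21}.

(-7, 1)


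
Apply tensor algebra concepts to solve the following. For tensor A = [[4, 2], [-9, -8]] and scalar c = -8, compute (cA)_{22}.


Scalar multiplication: (cA)_{ij} = c * A_{ij}.
c = -8
A_{22} = -8
(cA)_{22} = -8 * -8 = 64

64


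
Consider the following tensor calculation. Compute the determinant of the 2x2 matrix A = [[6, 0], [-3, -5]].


For a 2x2 matrix [[a, b], [c, d]], det = a*d - b*c.
a = 6, b = 0, c = -3, d = -5
a*d = 6 * -5 = -30
b*c = 0 * -3 = 0
det = -30 - 0 = -30

-30


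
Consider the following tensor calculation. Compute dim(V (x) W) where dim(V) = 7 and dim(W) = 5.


The dimension of a tensor product is the product of dimensions.
dim(V) = 7, dim(W) = 5
dim(V (x) W) = 7 * 5 = 35

35


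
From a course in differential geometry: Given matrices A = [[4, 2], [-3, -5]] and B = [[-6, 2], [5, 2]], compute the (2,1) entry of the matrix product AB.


(AB)_{ij} = sum_k A_{ik} B_{kj}.
For i=2, j=1:
A_{21} * B_{11} = -3 * -6 = 18
A_{22} * B_{21} = -5 * 5 = -25
Sum = 18 + -25 = -7

-7


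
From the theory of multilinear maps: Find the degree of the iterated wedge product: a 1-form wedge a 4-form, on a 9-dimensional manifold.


The degree of a wedge product is the sum of the degrees of the individual forms.
Degrees: 1, 4
Total degree = 1 + 4 = 5

5


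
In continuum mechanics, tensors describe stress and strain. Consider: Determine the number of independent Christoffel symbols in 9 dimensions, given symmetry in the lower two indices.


Christoffel symbols Gamma^k_{ij} are symmetric in i,j, so there are d * d(d+1)/2 independent symbols.
d = 9
d(d+1)/2 = 9 * 10 / 2 = 45
Total = 9 * 45 = 405

405


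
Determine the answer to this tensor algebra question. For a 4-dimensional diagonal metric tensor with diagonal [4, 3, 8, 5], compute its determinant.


For a diagonal metric, the determinant is the product of diagonal entries.
Diagonal entries: 4, 3, 8, 5
det(g) = 4 * 3 * 8 * 5 = 480

480


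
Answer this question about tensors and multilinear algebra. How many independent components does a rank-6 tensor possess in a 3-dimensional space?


The number of components of a rank-r tensor in d dimensions is d^r.
Here d = 3 and r = 6.
3^6 = 729

729


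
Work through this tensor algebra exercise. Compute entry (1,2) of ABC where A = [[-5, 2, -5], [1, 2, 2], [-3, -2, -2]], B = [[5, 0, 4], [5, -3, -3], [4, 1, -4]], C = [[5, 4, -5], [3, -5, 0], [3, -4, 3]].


(ABC)_{12} = sum_m (AB)_{1m} C_{m2}. First compute row 1 of AB.
(AB)_{11} = -5*5 + 2*5 + -5*4 = -35
(AB)_{12} = -5*0 + 2*-3 + -5*1 = -11
(AB)_{13} = -5*4 + 2*-3 + -5*-4 = -6
Now contract with column 2 of C:
(AB)_{11} * C_{12} = -35 * 4 = -140
(AB)_{12} * C_{22} = -11 * -5 = 55
(AB)_{13} * C_{32} = -6 * -4 = 24
(ABC)_{12} = -140 + 55 + 24 = -61

-61


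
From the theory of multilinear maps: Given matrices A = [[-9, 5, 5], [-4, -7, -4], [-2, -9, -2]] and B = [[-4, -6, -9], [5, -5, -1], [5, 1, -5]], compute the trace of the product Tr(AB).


Tr(AB) = sum_i (AB)_{ii} where (AB)_{ii} = sum_k A_{ik} B_{ki}.
(AB)_{11} = -9*-4 + 5*5 + 5*5 = 86
(AB)_{22} = -4*-6 + -7*-5 + -4*1 = 55
(AB)_{33} = -2*-9 + -9*-1 + -2*-5 = 37
Tr(AB) = 86 + 55 + 37 = 178

178


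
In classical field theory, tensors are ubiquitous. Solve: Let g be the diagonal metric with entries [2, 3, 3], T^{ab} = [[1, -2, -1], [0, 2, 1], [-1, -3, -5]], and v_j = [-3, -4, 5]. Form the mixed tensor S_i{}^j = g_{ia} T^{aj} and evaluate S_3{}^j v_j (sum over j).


Step 1: lower the first index. For a diagonal metric, g_{ia} T^{aj} = g_{ii} T^{ij} (no sum on i).
g_{33} = 3
S_3{}^1 = 3 * T^{31} = 3 * -1 = -3
S_3{}^2 = 3 * T^{32} = 3 * -3 = -9
S_3{}^3 = 3 * T^{33} = 3 * -5 = -15
Step 2: contract S_3{}^j with v_j.
S_3{}^1 * v_1 = -3 * -3 = 9
S_3{}^2 * v_2 = -9 * -4 = 36
S_3{}^3 * v_3 = -15 * 5 = -75
Result = 9 + 36 + -75 = -30

-30


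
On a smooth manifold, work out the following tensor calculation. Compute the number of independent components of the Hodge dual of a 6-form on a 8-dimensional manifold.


The Hodge dual of a p-form on an n-dimensional manifold is an (n-p)-form.
n = 8, p = 6, so dual degree = 8 - 6 = 2
The number of components is C(n, n-p) = C(8, 2) = 28

28


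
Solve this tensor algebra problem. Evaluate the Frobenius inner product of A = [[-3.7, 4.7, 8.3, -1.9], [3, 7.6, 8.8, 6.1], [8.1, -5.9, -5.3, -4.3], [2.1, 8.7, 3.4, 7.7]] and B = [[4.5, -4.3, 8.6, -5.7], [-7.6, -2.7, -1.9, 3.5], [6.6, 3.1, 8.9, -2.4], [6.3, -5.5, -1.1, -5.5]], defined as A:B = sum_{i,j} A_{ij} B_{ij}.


A:B = sum over all i,j of A_{ij} * B_{ij}.
Row 1: -3.7*4.5=-16.65, 4.7*-4.3=-20.21, 8.3*8.6=71.38, -1.9*-5.7=10.83 => row sum = 45.35
Row 2: 3*-7.6=-22.8, 7.6*-2.7=-20.52, 8.8*-1.9=-16.72, 6.1*3.5=21.35 => row sum = -38.69
Row 3: 8.1*6.6=53.46, -5.9*3.1=-18.29, -5.3*8.9=-47.17, -4.3*-2.4=10.32 => row sum = -1.68
Row 4: 2.1*6.3=13.23, 8.7*-5.5=-47.85, 3.4*-1.1=-3.74, 7.7*-5.5=-42.35 => row sum = -80.71
Total = 45.35 + -38.69 + -1.68 + -80.71 = -75.73

-75.73


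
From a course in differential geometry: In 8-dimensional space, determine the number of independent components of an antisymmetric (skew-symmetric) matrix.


An antisymmetric rank-2 tensor satisfies A_{ij} = -A_{ji}, so diagonal entries are zero.
The independent components are the upper-triangular entries: C(n, 2) = n(n-1)/2.
n = 8
C(8, 2) = 8 * 7 / 2 = 56 / 2 = 28

28


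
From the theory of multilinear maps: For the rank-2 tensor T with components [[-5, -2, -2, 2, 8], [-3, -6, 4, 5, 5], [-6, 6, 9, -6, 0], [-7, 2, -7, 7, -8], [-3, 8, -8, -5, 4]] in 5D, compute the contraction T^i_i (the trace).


The contraction (trace) of a rank-2 tensor is the sum of its diagonal elements.
Diagonal entries: A[1,1] = -5, A[2,2] = -6, A[3,3] = 9, A[4,4] = 7, A[5,5] = 4
Tr(A) = -5 + -6 + 9 + 7 + 4 = 9

9


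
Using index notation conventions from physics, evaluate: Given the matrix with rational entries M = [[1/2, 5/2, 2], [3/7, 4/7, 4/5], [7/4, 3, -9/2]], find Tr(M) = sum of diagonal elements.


The trace is the sum of diagonal entries.
Diagonal: M[1,1] = 1/2, M[2,2] = 4/7, M[3,3] = -9/2
Tr(M) = 1/2 + 4/7 + -9/2
Computing step by step:
After adding M[1,1]: 1/2
After adding M[2,2]: 15/14
After adding M[3,3]: -24/7
Tr(M) = -24/7

-24/7


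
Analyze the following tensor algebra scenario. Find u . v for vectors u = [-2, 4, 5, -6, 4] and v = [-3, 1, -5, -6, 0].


The inner product u . v = sum of u_i * v_i.
Term-by-term: -2 * -3, 4 * 1, 5 * -5, -6 * -6, 4 * 0
Products: 6, 4, -25, 36, 0
Sum = 6 + 4 + -25 + 36 + 0 = 21

21


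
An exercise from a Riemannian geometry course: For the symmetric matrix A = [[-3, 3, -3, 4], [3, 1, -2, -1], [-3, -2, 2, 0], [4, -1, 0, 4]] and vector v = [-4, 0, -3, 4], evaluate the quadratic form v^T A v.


First compute Av:
(Av)_1 = -3*-4 + 3*0 + -3*-3 + 4*4 = 37
(Av)_2 = 3*-4 + 1*0 + -2*-3 + -1*4 = -10
(Av)_3 = -3*-4 + -2*0 + 2*-3 + 0*4 = 6
(Av)_4 = 4*-4 + -1*0 + 0*-3 + 4*4 = 0
Av = [37, -10, 6, 0]
Then v^T (Av) = -4*37 + 0*-10 + -3*6 + 4*0
= -148 + 0 + -18 + 0 = -166

-166


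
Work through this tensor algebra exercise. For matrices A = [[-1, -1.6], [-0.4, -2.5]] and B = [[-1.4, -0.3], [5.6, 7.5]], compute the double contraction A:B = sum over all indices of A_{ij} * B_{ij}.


A:B = sum over all i,j of A_{ij} * B_{ij}.
Row 1: -1*-1.4=1.4, -1.6*-0.3=0.48 => row sum = 1.88
Row 2: -0.4*5.6=-2.24, -2.5*7.5=-18.75 => row sum = -20.99
Total = 1.88 + -20.99 = -19.11

-19.11


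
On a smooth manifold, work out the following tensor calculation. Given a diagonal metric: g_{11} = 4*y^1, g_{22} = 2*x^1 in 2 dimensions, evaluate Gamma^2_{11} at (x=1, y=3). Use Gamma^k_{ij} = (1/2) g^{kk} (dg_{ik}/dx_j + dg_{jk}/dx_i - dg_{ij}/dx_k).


For a diagonal metric, Gamma^k_{ij} = (1/2) g^{kk} (dg_{ik}/dx_j + dg_{jk}/dx_i - dg_{ij}/dx_k).
The metric is diagonal, so g_{ab} = 0 for a != b.
At the given point: g_{11} = 12, g_{22} = 2
g^{22} = 1/2
dg_{12}/dx_1 = 0 (off-diagonal)
dg_{12}/dx_1 = 0 (off-diagonal)
dg_{11}/dx_2 = dg_{11}/dx_2 = 4
Numerator = 0 + 0 - 4 = -4
Gamma^2_{11} = -4 / (2 * 2) = -1

-1


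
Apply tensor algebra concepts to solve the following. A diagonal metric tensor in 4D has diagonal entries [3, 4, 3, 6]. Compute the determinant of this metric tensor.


For a diagonal metric, the determinant is the product of diagonal entries.
Diagonal entries: 3, 4, 3, 6
det(g) = 3 * 4 * 3 * 6 = 216

216


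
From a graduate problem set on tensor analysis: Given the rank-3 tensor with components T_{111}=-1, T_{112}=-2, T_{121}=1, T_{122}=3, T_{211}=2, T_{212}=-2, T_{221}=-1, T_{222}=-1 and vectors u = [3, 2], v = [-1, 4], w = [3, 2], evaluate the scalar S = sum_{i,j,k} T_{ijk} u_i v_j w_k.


S = sum over i,j,k of T_{ijk} u_i v_j w_k. Expanding all 8 terms:
T_{111}*u_1*v_1*w_1 = -1*3*-1*3 = 9  (running total: 9)
T_{112}*u_1*v_1*w_2 = -2*3*-1*2 = 12  (running total: 21)
T_{121}*u_1*v_2*w_1 = 1*3*4*3 = 36  (running total: 57)
T_{122}*u_1*v_2*w_2 = 3*3*4*2 = 72  (running total: 129)
T_{211}*u_2*v_1*w_1 = 2*2*-1*3 = -12  (running total: 117)
T_{212}*u_2*v_1*w_2 = -2*2*-1*2 = 8  (running total: 125)
T_{221}*u_2*v_2*w_1 = -1*2*4*3 = -24  (running total: 101)
T_{222}*u_2*v_2*w_2 = -1*2*4*2 = -16  (running total: 85)
S = 85

85


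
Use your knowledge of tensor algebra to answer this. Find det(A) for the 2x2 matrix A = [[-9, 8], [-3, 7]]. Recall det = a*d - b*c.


For a 2x2 matrix [[a, b], [c, d]], det = a*d - b*c.
a = -9, b = 8, c = -3, d = 7
a*d = -9 * 7 = -63
b*c = 8 * -3 = -24
det = -63 - -24 = -39

-39


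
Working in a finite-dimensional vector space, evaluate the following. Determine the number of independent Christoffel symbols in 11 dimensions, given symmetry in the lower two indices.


Christoffel symbols Gamma^k_{ij} are symmetric in i,j, so there are d * d(d+1)/2 independent symbols.
d = 11
d(d+1)/2 = 11 * 12 / 2 = 66
Total = 11 * 66 = 726

726


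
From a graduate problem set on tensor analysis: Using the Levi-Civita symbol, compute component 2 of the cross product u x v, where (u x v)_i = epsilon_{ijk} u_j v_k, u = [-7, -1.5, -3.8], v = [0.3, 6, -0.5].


(u x v)_2 = sum_{j,k} epsilon_{2jk} u_j v_k. Only permutations of (1,2,3) contribute; the two non-zero terms are:
eps_{213} u_1 v_3 = -1 * -7 * -0.5 = -3.5
eps_{231} u_3 v_1 = 1 * -3.8 * 0.3 = -1.14
(u x v)_2 = -4.64

-4.64


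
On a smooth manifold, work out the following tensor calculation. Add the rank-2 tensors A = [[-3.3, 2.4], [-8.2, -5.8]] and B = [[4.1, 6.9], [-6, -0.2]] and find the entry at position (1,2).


Tensor addition is component-wise: (A + B)_{ij} = A_{ij} + B_{ij}.
A_{12} = 2.4
B_{12} = 6.9
(A + B)_{12} = 2.4 + 6.9 = 9.3

9.3


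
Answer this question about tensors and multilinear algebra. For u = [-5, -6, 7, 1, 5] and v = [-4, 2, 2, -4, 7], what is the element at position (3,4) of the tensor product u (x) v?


The outer product entry T_{ij} = u_i * v_j.
We need i=3, j=4.
u_3 = 7, v_4 = -4
T_{3,4} = 7 * -4 = -28

-28


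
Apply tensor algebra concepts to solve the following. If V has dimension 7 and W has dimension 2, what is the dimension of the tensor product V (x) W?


The dimension of a tensor product is the product of dimensions.
dim(V) = 7, dim(W) = 2
dim(V (x) W) = 7 * 2 = 14

14


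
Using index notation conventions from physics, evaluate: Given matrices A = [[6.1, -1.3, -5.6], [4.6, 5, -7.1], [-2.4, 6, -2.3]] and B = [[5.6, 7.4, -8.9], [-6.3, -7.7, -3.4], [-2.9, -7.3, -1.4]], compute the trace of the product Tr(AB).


Tr(AB) = sum_i (AB)_{ii} where (AB)_{ii} = sum_k A_{ik} B_{ki}.
(AB)_{11} = 6.1*5.6 + -1.3*-6.3 + -5.6*-2.9 = 58.59
(AB)_{22} = 4.6*7.4 + 5*-7.7 + -7.1*-7.3 = 47.37
(AB)_{33} = -2.4*-8.9 + 6*-3.4 + -2.3*-1.4 = 4.18
Tr(AB) = 58.59 + 47.37 + 4.18 = 110.14

110.14


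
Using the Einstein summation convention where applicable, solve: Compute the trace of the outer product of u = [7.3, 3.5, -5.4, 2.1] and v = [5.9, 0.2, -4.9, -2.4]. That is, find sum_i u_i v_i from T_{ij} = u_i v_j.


The outer product gives T_{ij} = u_i v_j.
The trace (contraction) is Tr(T) = sum_i T_{ii} = sum_i u_i v_i.
Diagonal entries:
T_{11} = u_1 * v_1 = 7.3 * 5.9 = 43.07
T_{22} = u_2 * v_2 = 3.5 * 0.2 = 0.7
T_{33} = u_3 * v_3 = -5.4 * -4.9 = 26.46
T_{44} = u_4 * v_4 = 2.1 * -2.4 = -5.04
Tr(T) = 43.07 + 0.7 + 26.46 + -5.04 = 65.19

65.19


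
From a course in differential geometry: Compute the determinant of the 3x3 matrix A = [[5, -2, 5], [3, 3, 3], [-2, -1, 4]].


Expanding along the first row, det(A) = a11*M_11 - a12*M_12 + a13*M_13, where M_1j is the (1,j) minor.
Minor M_11 = 3*4 - 3*-1 = 15
Minor M_12 = 3*4 - 3*-2 = 18
Minor M_13 = 3*-1 - 3*-2 = 3
det = 5*(15) - -2*(18) + 5*(3)
    = 75 - -36 + 15
    = 126

126


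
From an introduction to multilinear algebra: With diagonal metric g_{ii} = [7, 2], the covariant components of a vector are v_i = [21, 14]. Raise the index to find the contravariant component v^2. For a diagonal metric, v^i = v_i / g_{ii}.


To raise an index with a diagonal metric: v^i = v_i / g_{ii}.
For index 2: v_2 = 14, g_{22} = 2
v^2 = 14 / 2 = 7

7


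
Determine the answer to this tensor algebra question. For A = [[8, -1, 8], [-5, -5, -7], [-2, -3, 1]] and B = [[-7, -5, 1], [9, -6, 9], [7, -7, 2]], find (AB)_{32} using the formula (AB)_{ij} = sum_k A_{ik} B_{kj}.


(AB)_{ij} = sum_k A_{ik} B_{kj}.
For i=3, j=2:
A_{31} * B_{12} = -2 * -5 = 10
A_{32} * B_{22} = -3 * -6 = 18
A_{33} * B_{32} = 1 * -7 = -7
Sum = 10 + 18 + -7 = 21

21


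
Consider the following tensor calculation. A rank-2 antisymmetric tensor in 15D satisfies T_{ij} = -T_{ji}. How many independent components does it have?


An antisymmetric rank-2 tensor satisfies A_{ij} = -A_{ji}, so diagonal entries are zero.
The independent components are the upper-triangular entries: C(n, 2) = n(n-1)/2.
n = 15
C(15, 2) = 15 * 14 / 2 = 210 / 2 = 105

105


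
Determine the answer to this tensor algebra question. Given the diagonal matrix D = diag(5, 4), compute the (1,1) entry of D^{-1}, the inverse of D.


For a diagonal matrix, the inverse has entries (D^{-1})_{ii} = 1/d_{ii}.
The diagonal entries are: d_{11} = 5, d_{22} = 4
We need (D^{-1})_{11} = 1/d_{11} = 1/5 = 1/5

1/5


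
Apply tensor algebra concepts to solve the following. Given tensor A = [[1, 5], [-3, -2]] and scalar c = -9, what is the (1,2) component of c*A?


Scalar multiplication: (cA)_{ij} = c * A_{ij}.
c = -9
A_{12} = 5
(cA)_{12} = -9 * 5 = -45

-45


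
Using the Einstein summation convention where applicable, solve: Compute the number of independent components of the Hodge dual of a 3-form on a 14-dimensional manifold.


The Hodge dual of a p-form on an n-dimensional manifold is an (n-p)-form.
n = 14, p = 3, so dual degree = 14 - 3 = 11
The number of components is C(n, n-p) = C(14, 11) = 364

364


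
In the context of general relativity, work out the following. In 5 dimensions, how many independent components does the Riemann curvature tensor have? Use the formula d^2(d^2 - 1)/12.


The Riemann tensor in d dimensions has d^2(d^2 - 1)/12 independent components.
d = 5, so d^2 = 25
d^2 - 1 = 24
d^2(d^2 - 1) = 25 * 24 = 600
Divide by 12: 600 / 12 = 50

50


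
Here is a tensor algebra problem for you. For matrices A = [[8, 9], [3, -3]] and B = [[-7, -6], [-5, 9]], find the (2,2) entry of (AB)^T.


(AB)^T_{ij} = (AB)_{ji} = sum_k A_{jk} B_{ki}.
For i=2, j=2 we need (AB)_{22}:
A_{21} * B_{12} = 3 * -6 = -18
A_{22} * B_{22} = -3 * 9 = -27
Sum = -18 + -27 = -45

-45


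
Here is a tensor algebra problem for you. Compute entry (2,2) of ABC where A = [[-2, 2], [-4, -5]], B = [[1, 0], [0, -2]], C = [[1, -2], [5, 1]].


(ABC)_{22} = sum_m (AB)_{2m} C_{m2}. First compute row 2 of AB.
(AB)_{21} = -4*1 + -5*0 = -4
(AB)_{22} = -4*0 + -5*-2 = 10
Now contract with column 2 of C:
(AB)_{21} * C_{12} = -4 * -2 = 8
(AB)_{22} * C_{22} = 10 * 1 = 10
(ABC)_{22} = 8 + 10 = 18

18


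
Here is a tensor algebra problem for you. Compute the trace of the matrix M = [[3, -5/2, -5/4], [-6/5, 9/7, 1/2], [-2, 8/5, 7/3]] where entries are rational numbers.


The trace is the sum of diagonal entries.
Diagonal: M[1,1] = 3, M[2,2] = 9/7, M[3,3] = 7/3
Tr(M) = 3 + 9/7 + 7/3
Computing step by step:
After adding M[1,1]: 3
After adding M[2,2]: 30/7
After adding M[3,3]: 139/21
Tr(M) = 139/21

139/21


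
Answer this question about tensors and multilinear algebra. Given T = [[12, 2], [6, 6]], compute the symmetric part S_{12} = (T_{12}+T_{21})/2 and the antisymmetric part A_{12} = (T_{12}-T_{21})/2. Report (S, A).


T_{12} = 2
T_{21} = 6
S_{12} = (2 + 6)/2 = 8/2 = 4
A_{12} = (2 - 6)/2 = -4/2 = -2
Check: S + A = 4 + -2 = 2 = T_{12}.

(4, -2)


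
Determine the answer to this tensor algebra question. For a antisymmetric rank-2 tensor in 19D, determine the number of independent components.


A antisymmetric rank-2 tensor in d dimensions has d(d-1)/2 independent components.
d = 19
d(d-1)/2 = 19 * 18 / 2 = 342 / 2 = 171

171


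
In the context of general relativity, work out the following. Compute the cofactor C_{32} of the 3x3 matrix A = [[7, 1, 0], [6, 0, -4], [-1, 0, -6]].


To find cofactor C_{32}, delete row 3 and column 2.
The resulting 2x2 submatrix is: [[7, 0], [6, -4]]
Minor M_{32} = 7*-4 - 0*6
  = -28 - 0 = -28
Sign = (-1)^(3+2) = (-1)^5 = -1
Cofactor C_{32} = -1 * -28 = 28

28


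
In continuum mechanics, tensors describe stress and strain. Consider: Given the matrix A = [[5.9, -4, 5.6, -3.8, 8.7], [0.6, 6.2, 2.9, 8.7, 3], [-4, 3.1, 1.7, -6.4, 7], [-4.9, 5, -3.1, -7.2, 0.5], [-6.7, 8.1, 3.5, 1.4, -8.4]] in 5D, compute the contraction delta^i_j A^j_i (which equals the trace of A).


The contraction (trace) of a rank-2 tensor is the sum of its diagonal elements.
Diagonal entries: A[1,1] = 5.9, A[2,2] = 6.2, A[3,3] = 1.7, A[4,4] = -7.2, A[5,5] = -8.4
Tr(A) = 5.9 + 6.2 + 1.7 + -7.2 + -8.4 = -1.8

-1.8


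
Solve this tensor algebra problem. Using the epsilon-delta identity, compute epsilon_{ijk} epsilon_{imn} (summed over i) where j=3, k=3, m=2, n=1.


Using the identity: epsilon_{ijk} epsilon_{imn} = delta_{jm} delta_{kn} - delta_{jn} delta_{km}.
delta_{32} = 0
delta_{31} = 0
delta_{31} = 0
delta_{32} = 0
Result = 0 * 0 - 0 * 0 = 0 - 0 = 0

0


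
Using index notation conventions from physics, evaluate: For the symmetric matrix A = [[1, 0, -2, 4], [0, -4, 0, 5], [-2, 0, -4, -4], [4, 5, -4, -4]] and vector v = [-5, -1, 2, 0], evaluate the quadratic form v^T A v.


First compute Av:
(Av)_1 = 1*-5 + 0*-1 + -2*2 + 4*0 = -9
(Av)_2 = 0*-5 + -4*-1 + 0*2 + 5*0 = 4
(Av)_3 = -2*-5 + 0*-1 + -4*2 + -4*0 = 2
(Av)_4 = 4*-5 + 5*-1 + -4*2 + -4*0 = -33
Av = [-9, 4, 2, -33]
Then v^T (Av) = -5*-9 + -1*4 + 2*2 + 0*-33
= 45 + -4 + 4 + 0 = 45

45


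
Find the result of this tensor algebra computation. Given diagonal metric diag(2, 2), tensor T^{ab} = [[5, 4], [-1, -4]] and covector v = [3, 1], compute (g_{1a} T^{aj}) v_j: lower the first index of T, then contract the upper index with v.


Step 1: lower the first index. For a diagonal metric, g_{ia} T^{aj} = g_{ii} T^{ij} (no sum on i).
g_{11} = 2
S_1{}^1 = 2 * T^{11} = 2 * 5 = 10
S_1{}^2 = 2 * T^{12} = 2 * 4 = 8
Step 2: contract S_1{}^j with v_j.
S_1{}^1 * v_1 = 10 * 3 = 30
S_1{}^2 * v_2 = 8 * 1 = 8
Result = 30 + 8 = 38

38


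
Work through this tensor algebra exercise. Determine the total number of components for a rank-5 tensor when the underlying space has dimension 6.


The number of components of a rank-r tensor in d dimensions is d^r.
Here d = 6 and r = 5.
6^5 = 7776

7776


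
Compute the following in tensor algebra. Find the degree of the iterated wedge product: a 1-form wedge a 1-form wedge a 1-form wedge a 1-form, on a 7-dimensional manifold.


The degree of a wedge product is the sum of the degrees of the individual forms.
Degrees: 1, 1, 1, 1
Total degree = 1 + 1 + 1 + 1 = 4

4


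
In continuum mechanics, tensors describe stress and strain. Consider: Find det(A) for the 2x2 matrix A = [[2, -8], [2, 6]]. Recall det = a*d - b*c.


For a 2x2 matrix [[a, b], [c, d]], det = a*d - b*c.
a = 2, b = -8, c = 2, d = 6
a*d = 2 * 6 = 12
b*c = -8 * 2 = -16
det = 12 - -16 = 28

28


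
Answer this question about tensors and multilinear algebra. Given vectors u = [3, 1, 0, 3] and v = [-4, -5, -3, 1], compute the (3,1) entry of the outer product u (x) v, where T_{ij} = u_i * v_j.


The outer product entry T_{ij} = u_i * v_j.
We need i=3, j=1.
u_3 = 0, v_1 = -4
T_{3,1} = 0 * -4 = 0

0


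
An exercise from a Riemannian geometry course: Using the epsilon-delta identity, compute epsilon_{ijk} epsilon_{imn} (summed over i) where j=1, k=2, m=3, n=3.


Using the identity: epsilon_{ijk} epsilon_{imn} = delta_{jm} delta_{kn} - delta_{jn} delta_{km}.
delta_{13} = 0
delta_{23} = 0
delta_{13} = 0
delta_{23} = 0
Result = 0 * 0 - 0 * 0 = 0 - 0 = 0

0


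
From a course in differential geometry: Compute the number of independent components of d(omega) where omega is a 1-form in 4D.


The exterior derivative of a p-form is a (p+1)-form.
Its number of independent components is C(n, p+1).
n = 4, p+1 = 2
C(4, 2) = 6

6


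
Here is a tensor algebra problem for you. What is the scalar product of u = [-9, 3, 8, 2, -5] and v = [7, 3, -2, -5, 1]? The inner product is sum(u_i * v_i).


The inner product u . v = sum of u_i * v_i.
Term-by-term: -9 * 7, 3 * 3, 8 * -2, 2 * -5, -5 * 1
Products: -63, 9, -16, -10, -5
Sum = -63 + 9 + -16 + -10 + -5 = -85

-85


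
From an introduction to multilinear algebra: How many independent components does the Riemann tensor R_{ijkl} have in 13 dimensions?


The Riemann tensor in d dimensions has d^2(d^2 - 1)/12 independent components.
d = 13, so d^2 = 169
d^2 - 1 = 168
d^2(d^2 - 1) = 169 * 168 = 28392
Divide by 12: 28392 / 12 = 2366

2366


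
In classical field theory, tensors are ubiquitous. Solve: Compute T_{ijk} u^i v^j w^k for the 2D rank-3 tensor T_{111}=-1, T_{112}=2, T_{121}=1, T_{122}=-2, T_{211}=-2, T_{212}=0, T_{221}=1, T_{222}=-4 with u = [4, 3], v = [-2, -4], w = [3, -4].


S = sum over i,j,k of T_{ijk} u_i v_j w_k. Expanding all 8 terms:
T_{111}*u_1*v_1*w_1 = -1*4*-2*3 = 24  (running total: 24)
T_{112}*u_1*v_1*w_2 = 2*4*-2*-4 = 64  (running total: 88)
T_{121}*u_1*v_2*w_1 = 1*4*-4*3 = -48  (running total: 40)
T_{122}*u_1*v_2*w_2 = -2*4*-4*-4 = -128  (running total: -88)
T_{211}*u_2*v_1*w_1 = -2*3*-2*3 = 36  (running total: -52)
T_{212}*u_2*v_1*w_2 = 0*3*-2*-4 = 0  (running total: -52)
T_{221}*u_2*v_2*w_1 = 1*3*-4*3 = -36  (running total: -88)
T_{222}*u_2*v_2*w_2 = -4*3*-4*-4 = -192  (running total: -280)
S = -280

-280


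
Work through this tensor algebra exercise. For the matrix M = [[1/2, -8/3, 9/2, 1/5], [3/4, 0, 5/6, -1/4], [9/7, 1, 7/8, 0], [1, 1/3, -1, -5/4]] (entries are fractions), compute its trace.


The trace is the sum of diagonal entries.
Diagonal: M[1,1] = 1/2, M[2,2] = 0, M[3,3] = 7/8, M[4,4] = -5/4
Tr(M) = 1/2 + 0 + 7/8 + -5/4
Computing step by step:
After adding M[1,1]: 1/2
After adding M[2,2]: 1/2
After adding M[3,3]: 11/8
After adding M[4,4]: 1/8
Tr(M) = 1/8

1/8


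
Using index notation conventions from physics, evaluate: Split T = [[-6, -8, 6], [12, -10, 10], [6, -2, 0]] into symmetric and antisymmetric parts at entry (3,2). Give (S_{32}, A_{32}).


T_{32} = -2
T_{23} = 10
S_{32} = (-2 + 10)/2 = 8/2 = 4
A_{32} = (-2 - 10)/2 = -12/2 = -6
Check: S + A = 4 + -6 = -2 = T_{32}.

(4, -6)


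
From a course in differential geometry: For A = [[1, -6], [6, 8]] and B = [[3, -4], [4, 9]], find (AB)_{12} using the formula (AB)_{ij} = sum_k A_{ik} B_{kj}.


(AB)_{ij} = sum_k A_{ik} B_{kj}.
For i=1, j=2:
A_{11} * B_{12} = 1 * -4 = -4
A_{12} * B_{22} = -6 * 9 = -54
Sum = -4 + -54 = -58

-58


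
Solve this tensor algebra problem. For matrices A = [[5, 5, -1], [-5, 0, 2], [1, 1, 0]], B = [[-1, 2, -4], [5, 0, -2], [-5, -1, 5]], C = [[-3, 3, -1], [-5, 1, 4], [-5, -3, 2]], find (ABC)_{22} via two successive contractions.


(ABC)_{22} = sum_m (AB)_{2m} C_{m2}. First compute row 2 of AB.
(AB)_{21} = -5*-1 + 0*5 + 2*-5 = -5
(AB)_{22} = -5*2 + 0*0 + 2*-1 = -12
(AB)_{23} = -5*-4 + 0*-2 + 2*5 = 30
Now contract with column 2 of C:
(AB)_{21} * C_{12} = -5 * 3 = -15
(AB)_{22} * C_{22} = -12 * 1 = -12
(AB)_{23} * C_{32} = 30 * -3 = -90
(ABC)_{22} = -15 + -12 + -90 = -117

-117


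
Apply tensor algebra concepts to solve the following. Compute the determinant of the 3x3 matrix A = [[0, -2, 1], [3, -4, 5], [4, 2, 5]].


Expanding along the first row, det(A) = a11*M_11 - a12*M_12 + a13*M_13, where M_1j is the (1,j) minor.
Minor M_11 = -4*5 - 5*2 = -30
Minor M_12 = 3*5 - 5*4 = -5
Minor M_13 = 3*2 - -4*4 = 22
det = 0*(-30) - -2*(-5) + 1*(22)
    = 0 - 10 + 22
    = 12

12


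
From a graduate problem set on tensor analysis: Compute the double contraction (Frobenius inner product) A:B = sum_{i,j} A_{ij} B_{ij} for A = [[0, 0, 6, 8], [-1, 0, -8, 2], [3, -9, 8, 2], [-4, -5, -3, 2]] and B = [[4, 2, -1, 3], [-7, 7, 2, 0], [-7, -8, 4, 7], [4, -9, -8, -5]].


A:B = sum over all i,j of A_{ij} * B_{ij}.
Row 1: 0*4=0, 0*2=0, 6*-1=-6, 8*3=24 => row sum = 18
Row 2: -1*-7=7, 0*7=0, -8*2=-16, 2*0=0 => row sum = -9
Row 3: 3*-7=-21, -9*-8=72, 8*4=32, 2*7=14 => row sum = 97
Row 4: -4*4=-16, -5*-9=45, -3*-8=24, 2*-5=-10 => row sum = 43
Total = 18 + -9 + 97 + 43 = 149

149


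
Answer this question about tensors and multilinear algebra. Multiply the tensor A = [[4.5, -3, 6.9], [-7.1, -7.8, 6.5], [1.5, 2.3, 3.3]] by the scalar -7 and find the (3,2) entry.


Scalar multiplication: (cA)_{ij} = c * A_{ij}.
c = -7
A_{32} = 2.3
(cA)_{32} = -7 * 2.3 = -16.1

-16.1


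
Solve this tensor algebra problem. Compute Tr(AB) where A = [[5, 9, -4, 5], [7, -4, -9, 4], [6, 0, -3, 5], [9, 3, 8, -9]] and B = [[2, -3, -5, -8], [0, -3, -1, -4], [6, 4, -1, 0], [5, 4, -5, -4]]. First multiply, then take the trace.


Tr(AB) = sum_i (AB)_{ii} where (AB)_{ii} = sum_k A_{ik} B_{ki}.
(AB)_{11} = 5*2 + 9*0 + -4*6 + 5*5 = 11
(AB)_{22} = 7*-3 + -4*-3 + -9*4 + 4*4 = -29
(AB)_{33} = 6*-5 + 0*-1 + -3*-1 + 5*-5 = -52
(AB)_{44} = 9*-8 + 3*-4 + 8*0 + -9*-4 = -48
Tr(AB) = 11 + -29 + -52 + -48 = -118

-118


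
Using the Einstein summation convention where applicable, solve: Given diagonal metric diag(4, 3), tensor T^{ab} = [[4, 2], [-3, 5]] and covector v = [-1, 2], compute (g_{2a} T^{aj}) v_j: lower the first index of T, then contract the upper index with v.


Step 1: lower the first index. For a diagonal metric, g_{ia} T^{aj} = g_{ii} T^{ij} (no sum on i).
g_{22} = 3
S_2{}^1 = 3 * T^{21} = 3 * -3 = -9
S_2{}^2 = 3 * T^{22} = 3 * 5 = 15
Step 2: contract S_2{}^j with v_j.
S_2{}^1 * v_1 = -9 * -1 = 9
S_2{}^2 * v_2 = 15 * 2 = 30
Result = 9 + 30 = 39

39


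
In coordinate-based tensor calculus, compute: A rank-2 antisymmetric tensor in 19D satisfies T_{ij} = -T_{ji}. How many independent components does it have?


An antisymmetric rank-2 tensor satisfies A_{ij} = -A_{ji}, so diagonal entries are zero.
The independent components are the upper-triangular entries: C(n, 2) = n(n-1)/2.
n = 19
C(19, 2) = 19 * 18 / 2 = 342 / 2 = 171

171


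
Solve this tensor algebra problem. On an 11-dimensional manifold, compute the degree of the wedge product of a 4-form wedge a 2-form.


The degree of a wedge product is the sum of the degrees of the individual forms.
Degrees: 4, 2
Total degree = 4 + 2 = 6

6


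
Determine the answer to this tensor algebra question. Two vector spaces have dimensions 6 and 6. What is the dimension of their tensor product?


The dimension of a tensor product is the product of dimensions.
dim(V) = 6, dim(W) = 6
dim(V (x) W) = 6 * 6 = 36

36


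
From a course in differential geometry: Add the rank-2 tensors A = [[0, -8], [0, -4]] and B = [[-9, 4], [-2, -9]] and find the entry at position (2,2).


Tensor addition is component-wise: (A + B)_{ij} = A_{ij} + B_{ij}.
A_{22} = -4
B_{22} = -9
(A + B)_{22} = -4 + -9 = -13

-13


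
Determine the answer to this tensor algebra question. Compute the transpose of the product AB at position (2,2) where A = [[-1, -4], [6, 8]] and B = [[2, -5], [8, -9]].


(AB)^T_{ij} = (AB)_{ji} = sum_k A_{jk} B_{ki}.
For i=2, j=2 we need (AB)_{22}:
A_{21} * B_{12} = 6 * -5 = -30
A_{22} * B_{22} = 8 * -9 = -72
Sum = -30 + -72 = -102

-102


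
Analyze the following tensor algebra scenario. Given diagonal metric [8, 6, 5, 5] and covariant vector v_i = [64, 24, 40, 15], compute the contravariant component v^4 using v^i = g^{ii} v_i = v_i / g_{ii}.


To raise an index with a diagonal metric: v^i = v_i / g_{ii}.
For index 4: v_4 = 15, g_{44} = 5
v^4 = 15 / 5 = 3

3


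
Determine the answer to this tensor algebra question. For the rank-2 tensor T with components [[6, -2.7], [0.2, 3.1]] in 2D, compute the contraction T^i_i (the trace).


The contraction (trace) of a rank-2 tensor is the sum of its diagonal elements.
Diagonal entries: A[1,1] = 6, A[2,2] = 3.1
Tr(A) = 6 + 3.1 = 9.1

9.1


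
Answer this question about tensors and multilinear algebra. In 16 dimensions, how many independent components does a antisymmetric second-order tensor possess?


A antisymmetric rank-2 tensor in d dimensions has d(d-1)/2 independent components.
d = 16
d(d-1)/2 = 16 * 15 / 2 = 240 / 2 = 120

120


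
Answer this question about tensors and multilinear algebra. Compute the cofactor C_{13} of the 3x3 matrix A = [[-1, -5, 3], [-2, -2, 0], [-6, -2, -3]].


To find cofactor C_{13}, delete row 1 and column 3.
The resulting 2x2 submatrix is: [[-2, -2], [-6, -2]]
Minor M_{13} = -2*-2 - -2*-6
  = 4 - 12 = -8
Sign = (-1)^(1+3) = (-1)^4 = 1
Cofactor C_{13} = 1 * -8 = -8

-8


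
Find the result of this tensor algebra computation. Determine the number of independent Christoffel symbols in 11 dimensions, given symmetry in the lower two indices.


Christoffel symbols Gamma^k_{ij} are symmetric in i,j, so there are d * d(d+1)/2 independent symbols.
d = 11
d(d+1)/2 = 11 * 12 / 2 = 66
Total = 11 * 66 = 726

726


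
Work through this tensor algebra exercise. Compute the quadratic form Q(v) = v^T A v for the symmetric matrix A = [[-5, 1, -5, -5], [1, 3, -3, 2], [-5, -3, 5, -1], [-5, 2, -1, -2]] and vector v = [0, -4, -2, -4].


First compute Av:
(Av)_1 = -5*0 + 1*-4 + -5*-2 + -5*-4 = 26
(Av)_2 = 1*0 + 3*-4 + -3*-2 + 2*-4 = -14
(Av)_3 = -5*0 + -3*-4 + 5*-2 + -1*-4 = 6
(Av)_4 = -5*0 + 2*-4 + -1*-2 + -2*-4 = 2
Av = [26, -14, 6, 2]
Then v^T (Av) = 0*26 + -4*-14 + -2*6 + -4*2
= 0 + 56 + -12 + -8 = 36

36


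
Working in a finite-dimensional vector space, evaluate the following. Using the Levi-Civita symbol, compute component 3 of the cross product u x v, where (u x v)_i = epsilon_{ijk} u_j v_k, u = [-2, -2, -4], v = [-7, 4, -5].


(u x v)_3 = sum_{j,k} epsilon_{3jk} u_j v_k. Only permutations of (1,2,3) contribute; the two non-zero terms are:
eps_{312} u_1 v_2 = 1 * -2 * 4 = -8
eps_{321} u_2 v_1 = -1 * -2 * -7 = -14
(u x v)_3 = -22

-22


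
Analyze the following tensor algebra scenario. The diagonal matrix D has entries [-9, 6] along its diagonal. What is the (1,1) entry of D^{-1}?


For a diagonal matrix, the inverse has entries (D^{-1})_{ii} = 1/d_{ii}.
The diagonal entries are: d_{11} = -9, d_{22} = 6
We need (D^{-1})_{11} = 1/d_{11} = 1/-9 = -1/9

-1/9


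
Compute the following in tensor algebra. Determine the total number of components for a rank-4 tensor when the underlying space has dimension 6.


The number of components of a rank-r tensor in d dimensions is d^r.
Here d = 6 and r = 4.
6^4 = 1296

1296


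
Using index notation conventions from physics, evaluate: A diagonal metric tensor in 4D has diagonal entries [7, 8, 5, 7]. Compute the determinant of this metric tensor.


For a diagonal metric, the determinant is the product of diagonal entries.
Diagonal entries: 7, 8, 5, 7
det(g) = 7 * 8 * 5 * 7 = 1960

1960


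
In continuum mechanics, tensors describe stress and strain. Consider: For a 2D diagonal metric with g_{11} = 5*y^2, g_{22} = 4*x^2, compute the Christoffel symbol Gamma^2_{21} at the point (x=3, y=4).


For a diagonal metric, Gamma^k_{ij} = (1/2) g^{kk} (dg_{ik}/dx_j + dg_{jk}/dx_i - dg_{ij}/dx_k).
The metric is diagonal, so g_{ab} = 0 for a != b.
At the given point: g_{11} = 80, g_{22} = 36
g^{22} = 1/36
dg_{22}/dx_1 = dg_{22}/dx_1 = 24
dg_{12}/dx_2 = 0 (off-diagonal)
dg_{21}/dx_2 = 0 (off-diagonal)
Numerator = 24 + 0 - 0 = 24
Gamma^2_{21} = 24 / (2 * 36) = 1/3

1/3


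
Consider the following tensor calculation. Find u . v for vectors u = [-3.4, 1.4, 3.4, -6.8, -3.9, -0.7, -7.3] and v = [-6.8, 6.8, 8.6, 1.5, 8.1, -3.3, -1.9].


The inner product u . v = sum of u_i * v_i.
Term-by-term: -3.4 * -6.8, 1.4 * 6.8, 3.4 * 8.6, -6.8 * 1.5, -3.9 * 8.1, -0.7 * -3.3, -7.3 * -1.9
Products: 23.12, 9.52, 29.24, -10.2, -31.59, 2.31, 13.87
Sum = 23.12 + 9.52 + 29.24 + -10.2 + -31.59 + 2.31 + 13.87 = 36.27

36.27


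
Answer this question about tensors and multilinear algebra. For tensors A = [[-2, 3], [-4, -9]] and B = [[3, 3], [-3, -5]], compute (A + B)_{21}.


Tensor addition is component-wise: (A + B)_{ij} = A_{ij} + B_{ij}.
A_{21} = -4
B_{21} = -3
(A + B)_{21} = -4 + -3 = -7

-7


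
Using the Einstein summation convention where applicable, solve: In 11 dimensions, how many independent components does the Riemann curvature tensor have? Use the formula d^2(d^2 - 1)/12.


The Riemann tensor in d dimensions has d^2(d^2 - 1)/12 independent components.
d = 11, so d^2 = 121
d^2 - 1 = 120
d^2(d^2 - 1) = 121 * 120 = 14520
Divide by 12: 14520 / 12 = 1210

1210


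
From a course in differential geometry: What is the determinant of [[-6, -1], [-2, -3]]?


For a 2x2 matrix [[a, b], [c, d]], det = a*d - b*c.
a = -6, b = -1, c = -2, d = -3
a*d = -6 * -3 = 18
b*c = -1 * -2 = 2
det = 18 - 2 = 16

16


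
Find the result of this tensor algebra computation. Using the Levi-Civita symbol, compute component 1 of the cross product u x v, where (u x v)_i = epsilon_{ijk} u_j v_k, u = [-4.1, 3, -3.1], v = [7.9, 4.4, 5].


(u x v)_1 = sum_{j,k} epsilon_{1jk} u_j v_k. Only permutations of (1,2,3) contribute; the two non-zero terms are:
eps_{123} u_2 v_3 = 1 * 3 * 5 = 15
eps_{132} u_3 v_2 = -1 * -3.1 * 4.4 = 13.64
(u x v)_1 = 28.64

28.64


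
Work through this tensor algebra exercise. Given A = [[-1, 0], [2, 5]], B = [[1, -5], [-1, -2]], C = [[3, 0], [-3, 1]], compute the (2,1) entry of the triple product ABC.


(ABC)_{21} = sum_m (AB)_{2m} C_{m1}. First compute row 2 of AB.
(AB)_{21} = 2*1 + 5*-1 = -3
(AB)_{22} = 2*-5 + 5*-2 = -20
Now contract with column 1 of C:
(AB)_{21} * C_{11} = -3 * 3 = -9
(AB)_{22} * C_{21} = -20 * -3 = 60
(ABC)_{21} = -9 + 60 = 51

51


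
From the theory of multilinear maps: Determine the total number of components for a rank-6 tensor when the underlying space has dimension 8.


The number of components of a rank-r tensor in d dimensions is d^r.
Here d = 8 and r = 6.
8^6 = 262144

262144


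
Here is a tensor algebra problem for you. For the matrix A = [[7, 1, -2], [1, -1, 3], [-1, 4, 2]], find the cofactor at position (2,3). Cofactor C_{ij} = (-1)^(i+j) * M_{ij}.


To find cofactor C_{23}, delete row 2 and column 3.
The resulting 2x2 submatrix is: [[7, 1], [-1, 4]]
Minor M_{23} = 7*4 - 1*-1
  = 28 - -1 = 29
Sign = (-1)^(2+3) = (-1)^5 = -1
Cofactor C_{23} = -1 * 29 = -29

-29


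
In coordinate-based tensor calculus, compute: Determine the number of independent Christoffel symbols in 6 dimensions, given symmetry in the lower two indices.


Christoffel symbols Gamma^k_{ij} are symmetric in i,j, so there are d * d(d+1)/2 independent symbols.
d = 6
d(d+1)/2 = 6 * 7 / 2 = 21
Total = 6 * 21 = 126

126


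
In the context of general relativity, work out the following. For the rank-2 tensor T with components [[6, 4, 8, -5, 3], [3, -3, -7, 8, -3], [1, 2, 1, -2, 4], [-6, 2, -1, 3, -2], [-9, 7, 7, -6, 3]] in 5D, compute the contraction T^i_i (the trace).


The contraction (trace) of a rank-2 tensor is the sum of its diagonal elements.
Diagonal entries: A[1,1] = 6, A[2,2] = -3, A[3,3] = 1, A[4,4] = 3, A[5,5] = 3
Tr(A) = 6 + -3 + 1 + 3 + 3 = 10

10


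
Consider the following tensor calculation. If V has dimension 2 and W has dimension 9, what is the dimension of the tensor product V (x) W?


The dimension of a tensor product is the product of dimensions.
dim(V) = 2, dim(W) = 9
dim(V (x) W) = 2 * 9 = 18

18


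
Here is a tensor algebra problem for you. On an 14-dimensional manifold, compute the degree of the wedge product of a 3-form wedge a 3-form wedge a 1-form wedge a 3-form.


The degree of a wedge product is the sum of the degrees of the individual forms.
Degrees: 3, 3, 1, 3
Total degree = 3 + 3 + 1 + 3 = 10

10


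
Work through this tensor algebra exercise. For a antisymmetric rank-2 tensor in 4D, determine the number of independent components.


A antisymmetric rank-2 tensor in d dimensions has d(d-1)/2 independent components.
d = 4
d(d-1)/2 = 4 * 3 / 2 = 12 / 2 = 6

6


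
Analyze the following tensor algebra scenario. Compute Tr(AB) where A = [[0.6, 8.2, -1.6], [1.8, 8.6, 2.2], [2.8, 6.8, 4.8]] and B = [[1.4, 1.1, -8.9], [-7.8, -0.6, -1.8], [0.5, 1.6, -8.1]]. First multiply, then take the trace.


Tr(AB) = sum_i (AB)_{ii} where (AB)_{ii} = sum_k A_{ik} B_{ki}.
(AB)_{11} = 0.6*1.4 + 8.2*-7.8 + -1.6*0.5 = -63.92
(AB)_{22} = 1.8*1.1 + 8.6*-0.6 + 2.2*1.6 = 0.34
(AB)_{33} = 2.8*-8.9 + 6.8*-1.8 + 4.8*-8.1 = -76.04
Tr(AB) = -63.92 + 0.34 + -76.04 = -139.62

-139.62


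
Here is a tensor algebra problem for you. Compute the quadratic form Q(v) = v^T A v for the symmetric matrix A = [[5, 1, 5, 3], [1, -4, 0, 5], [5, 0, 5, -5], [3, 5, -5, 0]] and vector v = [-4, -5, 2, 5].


First compute Av:
(Av)_1 = 5*-4 + 1*-5 + 5*2 + 3*5 = 0
(Av)_2 = 1*-4 + -4*-5 + 0*2 + 5*5 = 41
(Av)_3 = 5*-4 + 0*-5 + 5*2 + -5*5 = -35
(Av)_4 = 3*-4 + 5*-5 + -5*2 + 0*5 = -47
Av = [0, 41, -35, -47]
Then v^T (Av) = -4*0 + -5*41 + 2*-35 + 5*-47
= 0 + -205 + -70 + -235 = -510

-510


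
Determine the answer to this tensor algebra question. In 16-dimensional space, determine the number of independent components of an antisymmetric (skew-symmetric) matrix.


An antisymmetric rank-2 tensor satisfies A_{ij} = -A_{ji}, so diagonal entries are zero.
The independent components are the upper-triangular entries: C(n, 2) = n(n-1)/2.
n = 16
C(16, 2) = 16 * 15 / 2 = 240 / 2 = 120

120


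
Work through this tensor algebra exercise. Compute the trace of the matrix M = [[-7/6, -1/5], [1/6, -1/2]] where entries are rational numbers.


The trace is the sum of diagonal entries.
Diagonal: M[1,1] = -7/6, M[2,2] = -1/2
Tr(M) = -7/6 + -1/2
Computing step by step:
After adding M[1,1]: -7/6
After adding M[2,2]: -5/3
Tr(M) = -5/3

-5/3
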